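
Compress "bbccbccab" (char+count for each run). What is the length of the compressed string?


Input: bbccbccab
Runs:
  'b' x 2 => "b2"
  'c' x 2 => "c2"
  'b' x 1 => "b1"
  'c' x 2 => "c2"
  'a' x 1 => "a1"
  'b' x 1 => "b1"
Compressed: "b2c2b1c2a1b1"
Compressed length: 12

12


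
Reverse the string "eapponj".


Input: eapponj
Reading characters right to left:
  Position 6: 'j'
  Position 5: 'n'
  Position 4: 'o'
  Position 3: 'p'
  Position 2: 'p'
  Position 1: 'a'
  Position 0: 'e'
Reversed: jnoppae

jnoppae


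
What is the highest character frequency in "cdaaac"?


Input: cdaaac
Character counts:
  'a': 3
  'c': 2
  'd': 1
Maximum frequency: 3

3


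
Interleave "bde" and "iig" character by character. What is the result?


Interleaving "bde" and "iig":
  Position 0: 'b' from first, 'i' from second => "bi"
  Position 1: 'd' from first, 'i' from second => "di"
  Position 2: 'e' from first, 'g' from second => "eg"
Result: bidieg

bidieg


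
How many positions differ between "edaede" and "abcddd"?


Comparing "edaede" and "abcddd" position by position:
  Position 0: 'e' vs 'a' => DIFFER
  Position 1: 'd' vs 'b' => DIFFER
  Position 2: 'a' vs 'c' => DIFFER
  Position 3: 'e' vs 'd' => DIFFER
  Position 4: 'd' vs 'd' => same
  Position 5: 'e' vs 'd' => DIFFER
Positions that differ: 5

5


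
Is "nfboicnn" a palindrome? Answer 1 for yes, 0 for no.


Input: nfboicnn
Reversed: nnciobfn
  Compare pos 0 ('n') with pos 7 ('n'): match
  Compare pos 1 ('f') with pos 6 ('n'): MISMATCH
  Compare pos 2 ('b') with pos 5 ('c'): MISMATCH
  Compare pos 3 ('o') with pos 4 ('i'): MISMATCH
Result: not a palindrome

0


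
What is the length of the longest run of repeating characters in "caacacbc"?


Input: "caacacbc"
Scanning for longest run:
  Position 1 ('a'): new char, reset run to 1
  Position 2 ('a'): continues run of 'a', length=2
  Position 3 ('c'): new char, reset run to 1
  Position 4 ('a'): new char, reset run to 1
  Position 5 ('c'): new char, reset run to 1
  Position 6 ('b'): new char, reset run to 1
  Position 7 ('c'): new char, reset run to 1
Longest run: 'a' with length 2

2


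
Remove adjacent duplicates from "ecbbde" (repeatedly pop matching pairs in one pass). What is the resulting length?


Input: ecbbde
Stack-based adjacent duplicate removal:
  Read 'e': push. Stack: e
  Read 'c': push. Stack: ec
  Read 'b': push. Stack: ecb
  Read 'b': matches stack top 'b' => pop. Stack: ec
  Read 'd': push. Stack: ecd
  Read 'e': push. Stack: ecde
Final stack: "ecde" (length 4)

4


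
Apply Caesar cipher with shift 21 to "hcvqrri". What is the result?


Caesar cipher: shift "hcvqrri" by 21
  'h' (pos 7) + 21 = pos 2 = 'c'
  'c' (pos 2) + 21 = pos 23 = 'x'
  'v' (pos 21) + 21 = pos 16 = 'q'
  'q' (pos 16) + 21 = pos 11 = 'l'
  'r' (pos 17) + 21 = pos 12 = 'm'
  'r' (pos 17) + 21 = pos 12 = 'm'
  'i' (pos 8) + 21 = pos 3 = 'd'
Result: cxqlmmd

cxqlmmd


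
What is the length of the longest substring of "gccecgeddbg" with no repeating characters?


Input: "gccecgeddbg"
Sliding window (track last position of each char):
  Position 0 ('g'): window [0,0] length 1 -- new best
  Position 1 ('c'): window [0,1] length 2 -- new best
  Position 2 ('c'): repeat (last at 1), move window start to 2
  Position 2 ('c'): window [2,2] length 1
  Position 3 ('e'): window [2,3] length 2
  Position 4 ('c'): repeat (last at 2), move window start to 3
  Position 4 ('c'): window [3,4] length 2
  Position 5 ('g'): window [3,5] length 3 -- new best
  Position 6 ('e'): repeat (last at 3), move window start to 4
  Position 6 ('e'): window [4,6] length 3
  Position 7 ('d'): window [4,7] length 4 -- new best
  Position 8 ('d'): repeat (last at 7), move window start to 8
  Position 8 ('d'): window [8,8] length 1
  Position 9 ('b'): window [8,9] length 2
  Position 10 ('g'): window [8,10] length 3
Longest substring with no repeats: "cged" with length 4

4


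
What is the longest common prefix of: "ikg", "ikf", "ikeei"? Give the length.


Words: ikg, ikf, ikeei
  Position 0: all 'i' => match
  Position 1: all 'k' => match
  Position 2: ('g', 'f', 'e') => mismatch, stop
LCP = "ik" (length 2)

2


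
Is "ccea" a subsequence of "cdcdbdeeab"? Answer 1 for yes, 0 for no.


Check if "ccea" is a subsequence of "cdcdbdeeab"
Greedy scan:
  Position 0 ('c'): matches sub[0] = 'c'
  Position 1 ('d'): no match needed
  Position 2 ('c'): matches sub[1] = 'c'
  Position 3 ('d'): no match needed
  Position 4 ('b'): no match needed
  Position 5 ('d'): no match needed
  Position 6 ('e'): matches sub[2] = 'e'
  Position 7 ('e'): no match needed
  Position 8 ('a'): matches sub[3] = 'a'
  Position 9 ('b'): no match needed
All 4 characters matched => is a subsequence

1


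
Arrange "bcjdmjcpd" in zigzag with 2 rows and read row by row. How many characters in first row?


Zigzag "bcjdmjcpd" into 2 rows:
Placing characters:
  'b' => row 0
  'c' => row 1
  'j' => row 0
  'd' => row 1
  'm' => row 0
  'j' => row 1
  'c' => row 0
  'p' => row 1
  'd' => row 0
Rows:
  Row 0: "bjmcd"
  Row 1: "cdjp"
First row length: 5

5


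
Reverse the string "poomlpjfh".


Input: poomlpjfh
Reading characters right to left:
  Position 8: 'h'
  Position 7: 'f'
  Position 6: 'j'
  Position 5: 'p'
  Position 4: 'l'
  Position 3: 'm'
  Position 2: 'o'
  Position 1: 'o'
  Position 0: 'p'
Reversed: hfjplmoop

hfjplmoop


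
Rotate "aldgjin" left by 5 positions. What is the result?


Input: "aldgjin", rotate left by 5
First 5 characters: "aldgj"
Remaining characters: "in"
Concatenate remaining + first: "in" + "aldgj" = "inaldgj"

inaldgj


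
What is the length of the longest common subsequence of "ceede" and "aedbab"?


LCS of "ceede" and "aedbab"
DP table:
           a    e    d    b    a    b
      0    0    0    0    0    0    0
  c   0    0    0    0    0    0    0
  e   0    0    1    1    1    1    1
  e   0    0    1    1    1    1    1
  d   0    0    1    2    2    2    2
  e   0    0    1    2    2    2    2
LCS length = dp[5][6] = 2

2


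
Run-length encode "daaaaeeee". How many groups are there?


Input: daaaaeeee
Scanning for consecutive runs:
  Group 1: 'd' x 1 (positions 0-0)
  Group 2: 'a' x 4 (positions 1-4)
  Group 3: 'e' x 4 (positions 5-8)
Total groups: 3

3


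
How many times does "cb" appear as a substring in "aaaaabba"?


Searching for "cb" in "aaaaabba"
Scanning each position:
  Position 0: "aa" => no
  Position 1: "aa" => no
  Position 2: "aa" => no
  Position 3: "aa" => no
  Position 4: "ab" => no
  Position 5: "bb" => no
  Position 6: "ba" => no
Total occurrences: 0

0


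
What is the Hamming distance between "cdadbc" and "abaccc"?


Comparing "cdadbc" and "abaccc" position by position:
  Position 0: 'c' vs 'a' => differ
  Position 1: 'd' vs 'b' => differ
  Position 2: 'a' vs 'a' => same
  Position 3: 'd' vs 'c' => differ
  Position 4: 'b' vs 'c' => differ
  Position 5: 'c' vs 'c' => same
Total differences (Hamming distance): 4

4


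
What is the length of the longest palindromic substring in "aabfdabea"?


Input: "aabfdabea"
Checking substrings for palindromes:
  [0:2] "aa" (len 2) => palindrome
Longest palindromic substring: "aa" with length 2

2


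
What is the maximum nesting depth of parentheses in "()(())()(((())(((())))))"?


Input: "()(())()(((())(((())))))"
Tracking depth:
  Position 0 '(': depth becomes 1
  Position 1 ')': depth becomes 0
  Position 2 '(': depth becomes 1
  Position 3 '(': depth becomes 2
  Position 4 ')': depth becomes 1
  Position 5 ')': depth becomes 0
  Position 6 '(': depth becomes 1
  Position 7 ')': depth becomes 0
  Position 8 '(': depth becomes 1
  Position 9 '(': depth becomes 2
  Position 10 '(': depth becomes 3
  Position 11 '(': depth becomes 4
  Position 12 ')': depth becomes 3
  Position 13 ')': depth becomes 2
  Position 14 '(': depth becomes 3
  Position 15 '(': depth becomes 4
  Position 16 '(': depth becomes 5
  Position 17 '(': depth becomes 6
  Position 18 ')': depth becomes 5
  Position 19 ')': depth becomes 4
  Position 20 ')': depth becomes 3
  Position 21 ')': depth becomes 2
  Position 22 ')': depth becomes 1
  Position 23 ')': depth becomes 0
Maximum depth reached: 6

6


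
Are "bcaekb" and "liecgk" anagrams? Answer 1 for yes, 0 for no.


Strings: "bcaekb", "liecgk"
Sorted first:  abbcek
Sorted second: cegikl
Differ at position 0: 'a' vs 'c' => not anagrams

0


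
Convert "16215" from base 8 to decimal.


Input: "16215" in base 8
Positional expansion:
  Digit '1' (value 1) x 8^4 = 4096
  Digit '6' (value 6) x 8^3 = 3072
  Digit '2' (value 2) x 8^2 = 128
  Digit '1' (value 1) x 8^1 = 8
  Digit '5' (value 5) x 8^0 = 5
Sum = 7309

7309


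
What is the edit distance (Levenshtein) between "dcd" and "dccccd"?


Computing edit distance: "dcd" -> "dccccd"
DP table:
           d    c    c    c    c    d
      0    1    2    3    4    5    6
  d   1    0    1    2    3    4    5
  c   2    1    0    1    2    3    4
  d   3    2    1    1    2    3    3
Edit distance = dp[3][6] = 3

3


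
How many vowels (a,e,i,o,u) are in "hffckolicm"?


Input: hffckolicm
Checking each character:
  'h' at position 0: consonant
  'f' at position 1: consonant
  'f' at position 2: consonant
  'c' at position 3: consonant
  'k' at position 4: consonant
  'o' at position 5: vowel (running total: 1)
  'l' at position 6: consonant
  'i' at position 7: vowel (running total: 2)
  'c' at position 8: consonant
  'm' at position 9: consonant
Total vowels: 2

2


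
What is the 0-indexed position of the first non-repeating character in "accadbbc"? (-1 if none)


Input: accadbbc
Character frequencies:
  'a': 2
  'b': 2
  'c': 3
  'd': 1
Scanning left to right for freq == 1:
  Position 0 ('a'): freq=2, skip
  Position 1 ('c'): freq=3, skip
  Position 2 ('c'): freq=3, skip
  Position 3 ('a'): freq=2, skip
  Position 4 ('d'): unique! => answer = 4

4


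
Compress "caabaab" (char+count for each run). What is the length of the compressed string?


Input: caabaab
Runs:
  'c' x 1 => "c1"
  'a' x 2 => "a2"
  'b' x 1 => "b1"
  'a' x 2 => "a2"
  'b' x 1 => "b1"
Compressed: "c1a2b1a2b1"
Compressed length: 10

10


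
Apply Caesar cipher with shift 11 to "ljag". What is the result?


Caesar cipher: shift "ljag" by 11
  'l' (pos 11) + 11 = pos 22 = 'w'
  'j' (pos 9) + 11 = pos 20 = 'u'
  'a' (pos 0) + 11 = pos 11 = 'l'
  'g' (pos 6) + 11 = pos 17 = 'r'
Result: wulr

wulr


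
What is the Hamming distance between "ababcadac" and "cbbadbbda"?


Comparing "ababcadac" and "cbbadbbda" position by position:
  Position 0: 'a' vs 'c' => differ
  Position 1: 'b' vs 'b' => same
  Position 2: 'a' vs 'b' => differ
  Position 3: 'b' vs 'a' => differ
  Position 4: 'c' vs 'd' => differ
  Position 5: 'a' vs 'b' => differ
  Position 6: 'd' vs 'b' => differ
  Position 7: 'a' vs 'd' => differ
  Position 8: 'c' vs 'a' => differ
Total differences (Hamming distance): 8

8


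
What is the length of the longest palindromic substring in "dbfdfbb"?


Input: "dbfdfbb"
Checking substrings for palindromes:
  [1:6] "bfdfb" (len 5) => palindrome
  [2:5] "fdf" (len 3) => palindrome
  [5:7] "bb" (len 2) => palindrome
Longest palindromic substring: "bfdfb" with length 5

5


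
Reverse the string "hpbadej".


Input: hpbadej
Reading characters right to left:
  Position 6: 'j'
  Position 5: 'e'
  Position 4: 'd'
  Position 3: 'a'
  Position 2: 'b'
  Position 1: 'p'
  Position 0: 'h'
Reversed: jedabph

jedabph


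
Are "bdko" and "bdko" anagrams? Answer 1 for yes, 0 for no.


Strings: "bdko", "bdko"
Sorted first:  bdko
Sorted second: bdko
Sorted forms match => anagrams

1


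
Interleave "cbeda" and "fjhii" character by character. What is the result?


Interleaving "cbeda" and "fjhii":
  Position 0: 'c' from first, 'f' from second => "cf"
  Position 1: 'b' from first, 'j' from second => "bj"
  Position 2: 'e' from first, 'h' from second => "eh"
  Position 3: 'd' from first, 'i' from second => "di"
  Position 4: 'a' from first, 'i' from second => "ai"
Result: cfbjehdiai

cfbjehdiai


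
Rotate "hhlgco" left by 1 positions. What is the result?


Input: "hhlgco", rotate left by 1
First 1 characters: "h"
Remaining characters: "hlgco"
Concatenate remaining + first: "hlgco" + "h" = "hlgcoh"

hlgcoh


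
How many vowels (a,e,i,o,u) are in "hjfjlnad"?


Input: hjfjlnad
Checking each character:
  'h' at position 0: consonant
  'j' at position 1: consonant
  'f' at position 2: consonant
  'j' at position 3: consonant
  'l' at position 4: consonant
  'n' at position 5: consonant
  'a' at position 6: vowel (running total: 1)
  'd' at position 7: consonant
Total vowels: 1

1


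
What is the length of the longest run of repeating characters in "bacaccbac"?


Input: "bacaccbac"
Scanning for longest run:
  Position 1 ('a'): new char, reset run to 1
  Position 2 ('c'): new char, reset run to 1
  Position 3 ('a'): new char, reset run to 1
  Position 4 ('c'): new char, reset run to 1
  Position 5 ('c'): continues run of 'c', length=2
  Position 6 ('b'): new char, reset run to 1
  Position 7 ('a'): new char, reset run to 1
  Position 8 ('c'): new char, reset run to 1
Longest run: 'c' with length 2

2


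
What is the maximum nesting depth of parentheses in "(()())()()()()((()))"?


Input: "(()())()()()()((()))"
Tracking depth:
  Position 0 '(': depth becomes 1
  Position 1 '(': depth becomes 2
  Position 2 ')': depth becomes 1
  Position 3 '(': depth becomes 2
  Position 4 ')': depth becomes 1
  Position 5 ')': depth becomes 0
  Position 6 '(': depth becomes 1
  Position 7 ')': depth becomes 0
  Position 8 '(': depth becomes 1
  Position 9 ')': depth becomes 0
  Position 10 '(': depth becomes 1
  Position 11 ')': depth becomes 0
  Position 12 '(': depth becomes 1
  Position 13 ')': depth becomes 0
  Position 14 '(': depth becomes 1
  Position 15 '(': depth becomes 2
  Position 16 '(': depth becomes 3
  Position 17 ')': depth becomes 2
  Position 18 ')': depth becomes 1
  Position 19 ')': depth becomes 0
Maximum depth reached: 3

3


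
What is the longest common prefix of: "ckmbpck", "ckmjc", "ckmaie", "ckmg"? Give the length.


Words: ckmbpck, ckmjc, ckmaie, ckmg
  Position 0: all 'c' => match
  Position 1: all 'k' => match
  Position 2: all 'm' => match
  Position 3: ('b', 'j', 'a', 'g') => mismatch, stop
LCP = "ckm" (length 3)

3


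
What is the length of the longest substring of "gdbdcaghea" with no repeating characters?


Input: "gdbdcaghea"
Sliding window (track last position of each char):
  Position 0 ('g'): window [0,0] length 1 -- new best
  Position 1 ('d'): window [0,1] length 2 -- new best
  Position 2 ('b'): window [0,2] length 3 -- new best
  Position 3 ('d'): repeat (last at 1), move window start to 2
  Position 3 ('d'): window [2,3] length 2
  Position 4 ('c'): window [2,4] length 3
  Position 5 ('a'): window [2,5] length 4 -- new best
  Position 6 ('g'): window [2,6] length 5 -- new best
  Position 7 ('h'): window [2,7] length 6 -- new best
  Position 8 ('e'): window [2,8] length 7 -- new best
  Position 9 ('a'): repeat (last at 5), move window start to 6
  Position 9 ('a'): window [6,9] length 4
Longest substring with no repeats: "bdcaghe" with length 7

7


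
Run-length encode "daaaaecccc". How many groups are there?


Input: daaaaecccc
Scanning for consecutive runs:
  Group 1: 'd' x 1 (positions 0-0)
  Group 2: 'a' x 4 (positions 1-4)
  Group 3: 'e' x 1 (positions 5-5)
  Group 4: 'c' x 4 (positions 6-9)
Total groups: 4

4


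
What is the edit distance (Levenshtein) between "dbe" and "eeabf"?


Computing edit distance: "dbe" -> "eeabf"
DP table:
           e    e    a    b    f
      0    1    2    3    4    5
  d   1    1    2    3    4    5
  b   2    2    2    3    3    4
  e   3    2    2    3    4    4
Edit distance = dp[3][5] = 4

4


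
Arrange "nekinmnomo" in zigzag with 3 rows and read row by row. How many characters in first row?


Zigzag "nekinmnomo" into 3 rows:
Placing characters:
  'n' => row 0
  'e' => row 1
  'k' => row 2
  'i' => row 1
  'n' => row 0
  'm' => row 1
  'n' => row 2
  'o' => row 1
  'm' => row 0
  'o' => row 1
Rows:
  Row 0: "nnm"
  Row 1: "eimoo"
  Row 2: "kn"
First row length: 3

3


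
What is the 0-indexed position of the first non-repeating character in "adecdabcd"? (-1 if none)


Input: adecdabcd
Character frequencies:
  'a': 2
  'b': 1
  'c': 2
  'd': 3
  'e': 1
Scanning left to right for freq == 1:
  Position 0 ('a'): freq=2, skip
  Position 1 ('d'): freq=3, skip
  Position 2 ('e'): unique! => answer = 2

2


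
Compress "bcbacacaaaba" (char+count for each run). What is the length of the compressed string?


Input: bcbacacaaaba
Runs:
  'b' x 1 => "b1"
  'c' x 1 => "c1"
  'b' x 1 => "b1"
  'a' x 1 => "a1"
  'c' x 1 => "c1"
  'a' x 1 => "a1"
  'c' x 1 => "c1"
  'a' x 3 => "a3"
  'b' x 1 => "b1"
  'a' x 1 => "a1"
Compressed: "b1c1b1a1c1a1c1a3b1a1"
Compressed length: 20

20


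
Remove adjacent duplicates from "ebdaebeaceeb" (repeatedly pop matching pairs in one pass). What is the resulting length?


Input: ebdaebeaceeb
Stack-based adjacent duplicate removal:
  Read 'e': push. Stack: e
  Read 'b': push. Stack: eb
  Read 'd': push. Stack: ebd
  Read 'a': push. Stack: ebda
  Read 'e': push. Stack: ebdae
  Read 'b': push. Stack: ebdaeb
  Read 'e': push. Stack: ebdaebe
  Read 'a': push. Stack: ebdaebea
  Read 'c': push. Stack: ebdaebeac
  Read 'e': push. Stack: ebdaebeace
  Read 'e': matches stack top 'e' => pop. Stack: ebdaebeac
  Read 'b': push. Stack: ebdaebeacb
Final stack: "ebdaebeacb" (length 10)

10


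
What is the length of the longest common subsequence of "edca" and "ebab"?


LCS of "edca" and "ebab"
DP table:
           e    b    a    b
      0    0    0    0    0
  e   0    1    1    1    1
  d   0    1    1    1    1
  c   0    1    1    1    1
  a   0    1    1    2    2
LCS length = dp[4][4] = 2

2


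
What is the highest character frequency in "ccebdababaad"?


Input: ccebdababaad
Character counts:
  'a': 4
  'b': 3
  'c': 2
  'd': 2
  'e': 1
Maximum frequency: 4

4


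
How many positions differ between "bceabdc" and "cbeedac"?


Comparing "bceabdc" and "cbeedac" position by position:
  Position 0: 'b' vs 'c' => DIFFER
  Position 1: 'c' vs 'b' => DIFFER
  Position 2: 'e' vs 'e' => same
  Position 3: 'a' vs 'e' => DIFFER
  Position 4: 'b' vs 'd' => DIFFER
  Position 5: 'd' vs 'a' => DIFFER
  Position 6: 'c' vs 'c' => same
Positions that differ: 5

5


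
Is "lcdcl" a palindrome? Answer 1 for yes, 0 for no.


Input: lcdcl
Reversed: lcdcl
  Compare pos 0 ('l') with pos 4 ('l'): match
  Compare pos 1 ('c') with pos 3 ('c'): match
Result: palindrome

1


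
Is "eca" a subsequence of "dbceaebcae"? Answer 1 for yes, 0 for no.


Check if "eca" is a subsequence of "dbceaebcae"
Greedy scan:
  Position 0 ('d'): no match needed
  Position 1 ('b'): no match needed
  Position 2 ('c'): no match needed
  Position 3 ('e'): matches sub[0] = 'e'
  Position 4 ('a'): no match needed
  Position 5 ('e'): no match needed
  Position 6 ('b'): no match needed
  Position 7 ('c'): matches sub[1] = 'c'
  Position 8 ('a'): matches sub[2] = 'a'
  Position 9 ('e'): no match needed
All 3 characters matched => is a subsequence

1


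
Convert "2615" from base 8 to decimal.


Input: "2615" in base 8
Positional expansion:
  Digit '2' (value 2) x 8^3 = 1024
  Digit '6' (value 6) x 8^2 = 384
  Digit '1' (value 1) x 8^1 = 8
  Digit '5' (value 5) x 8^0 = 5
Sum = 1421

1421


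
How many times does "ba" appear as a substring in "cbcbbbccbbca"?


Searching for "ba" in "cbcbbbccbbca"
Scanning each position:
  Position 0: "cb" => no
  Position 1: "bc" => no
  Position 2: "cb" => no
  Position 3: "bb" => no
  Position 4: "bb" => no
  Position 5: "bc" => no
  Position 6: "cc" => no
  Position 7: "cb" => no
  Position 8: "bb" => no
  Position 9: "bc" => no
  Position 10: "ca" => no
Total occurrences: 0

0


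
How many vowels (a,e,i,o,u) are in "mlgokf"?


Input: mlgokf
Checking each character:
  'm' at position 0: consonant
  'l' at position 1: consonant
  'g' at position 2: consonant
  'o' at position 3: vowel (running total: 1)
  'k' at position 4: consonant
  'f' at position 5: consonant
Total vowels: 1

1


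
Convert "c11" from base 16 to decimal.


Input: "c11" in base 16
Positional expansion:
  Digit 'c' (value 12) x 16^2 = 3072
  Digit '1' (value 1) x 16^1 = 16
  Digit '1' (value 1) x 16^0 = 1
Sum = 3089

3089


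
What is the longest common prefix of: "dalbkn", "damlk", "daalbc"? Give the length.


Words: dalbkn, damlk, daalbc
  Position 0: all 'd' => match
  Position 1: all 'a' => match
  Position 2: ('l', 'm', 'a') => mismatch, stop
LCP = "da" (length 2)

2


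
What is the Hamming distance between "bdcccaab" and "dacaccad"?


Comparing "bdcccaab" and "dacaccad" position by position:
  Position 0: 'b' vs 'd' => differ
  Position 1: 'd' vs 'a' => differ
  Position 2: 'c' vs 'c' => same
  Position 3: 'c' vs 'a' => differ
  Position 4: 'c' vs 'c' => same
  Position 5: 'a' vs 'c' => differ
  Position 6: 'a' vs 'a' => same
  Position 7: 'b' vs 'd' => differ
Total differences (Hamming distance): 5

5


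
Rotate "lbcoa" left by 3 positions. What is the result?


Input: "lbcoa", rotate left by 3
First 3 characters: "lbc"
Remaining characters: "oa"
Concatenate remaining + first: "oa" + "lbc" = "oalbc"

oalbc


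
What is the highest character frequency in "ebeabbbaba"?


Input: ebeabbbaba
Character counts:
  'a': 3
  'b': 5
  'e': 2
Maximum frequency: 5

5


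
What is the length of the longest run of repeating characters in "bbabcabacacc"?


Input: "bbabcabacacc"
Scanning for longest run:
  Position 1 ('b'): continues run of 'b', length=2
  Position 2 ('a'): new char, reset run to 1
  Position 3 ('b'): new char, reset run to 1
  Position 4 ('c'): new char, reset run to 1
  Position 5 ('a'): new char, reset run to 1
  Position 6 ('b'): new char, reset run to 1
  Position 7 ('a'): new char, reset run to 1
  Position 8 ('c'): new char, reset run to 1
  Position 9 ('a'): new char, reset run to 1
  Position 10 ('c'): new char, reset run to 1
  Position 11 ('c'): continues run of 'c', length=2
Longest run: 'b' with length 2

2


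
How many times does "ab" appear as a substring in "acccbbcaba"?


Searching for "ab" in "acccbbcaba"
Scanning each position:
  Position 0: "ac" => no
  Position 1: "cc" => no
  Position 2: "cc" => no
  Position 3: "cb" => no
  Position 4: "bb" => no
  Position 5: "bc" => no
  Position 6: "ca" => no
  Position 7: "ab" => MATCH
  Position 8: "ba" => no
Total occurrences: 1

1


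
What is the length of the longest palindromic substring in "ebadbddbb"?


Input: "ebadbddbb"
Checking substrings for palindromes:
  [4:8] "bddb" (len 4) => palindrome
  [3:6] "dbd" (len 3) => palindrome
  [5:7] "dd" (len 2) => palindrome
  [7:9] "bb" (len 2) => palindrome
Longest palindromic substring: "bddb" with length 4

4


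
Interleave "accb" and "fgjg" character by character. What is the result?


Interleaving "accb" and "fgjg":
  Position 0: 'a' from first, 'f' from second => "af"
  Position 1: 'c' from first, 'g' from second => "cg"
  Position 2: 'c' from first, 'j' from second => "cj"
  Position 3: 'b' from first, 'g' from second => "bg"
Result: afcgcjbg

afcgcjbg


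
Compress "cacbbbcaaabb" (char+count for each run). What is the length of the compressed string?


Input: cacbbbcaaabb
Runs:
  'c' x 1 => "c1"
  'a' x 1 => "a1"
  'c' x 1 => "c1"
  'b' x 3 => "b3"
  'c' x 1 => "c1"
  'a' x 3 => "a3"
  'b' x 2 => "b2"
Compressed: "c1a1c1b3c1a3b2"
Compressed length: 14

14


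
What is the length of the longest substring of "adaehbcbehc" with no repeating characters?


Input: "adaehbcbehc"
Sliding window (track last position of each char):
  Position 0 ('a'): window [0,0] length 1 -- new best
  Position 1 ('d'): window [0,1] length 2 -- new best
  Position 2 ('a'): repeat (last at 0), move window start to 1
  Position 2 ('a'): window [1,2] length 2
  Position 3 ('e'): window [1,3] length 3 -- new best
  Position 4 ('h'): window [1,4] length 4 -- new best
  Position 5 ('b'): window [1,5] length 5 -- new best
  Position 6 ('c'): window [1,6] length 6 -- new best
  Position 7 ('b'): repeat (last at 5), move window start to 6
  Position 7 ('b'): window [6,7] length 2
  Position 8 ('e'): window [6,8] length 3
  Position 9 ('h'): window [6,9] length 4
  Position 10 ('c'): repeat (last at 6), move window start to 7
  Position 10 ('c'): window [7,10] length 4
Longest substring with no repeats: "daehbc" with length 6

6


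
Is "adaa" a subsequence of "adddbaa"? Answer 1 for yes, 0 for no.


Check if "adaa" is a subsequence of "adddbaa"
Greedy scan:
  Position 0 ('a'): matches sub[0] = 'a'
  Position 1 ('d'): matches sub[1] = 'd'
  Position 2 ('d'): no match needed
  Position 3 ('d'): no match needed
  Position 4 ('b'): no match needed
  Position 5 ('a'): matches sub[2] = 'a'
  Position 6 ('a'): matches sub[3] = 'a'
All 4 characters matched => is a subsequence

1


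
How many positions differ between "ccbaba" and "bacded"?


Comparing "ccbaba" and "bacded" position by position:
  Position 0: 'c' vs 'b' => DIFFER
  Position 1: 'c' vs 'a' => DIFFER
  Position 2: 'b' vs 'c' => DIFFER
  Position 3: 'a' vs 'd' => DIFFER
  Position 4: 'b' vs 'e' => DIFFER
  Position 5: 'a' vs 'd' => DIFFER
Positions that differ: 6

6


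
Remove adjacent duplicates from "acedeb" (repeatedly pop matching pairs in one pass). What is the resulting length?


Input: acedeb
Stack-based adjacent duplicate removal:
  Read 'a': push. Stack: a
  Read 'c': push. Stack: ac
  Read 'e': push. Stack: ace
  Read 'd': push. Stack: aced
  Read 'e': push. Stack: acede
  Read 'b': push. Stack: acedeb
Final stack: "acedeb" (length 6)

6


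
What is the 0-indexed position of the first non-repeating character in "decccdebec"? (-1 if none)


Input: decccdebec
Character frequencies:
  'b': 1
  'c': 4
  'd': 2
  'e': 3
Scanning left to right for freq == 1:
  Position 0 ('d'): freq=2, skip
  Position 1 ('e'): freq=3, skip
  Position 2 ('c'): freq=4, skip
  Position 3 ('c'): freq=4, skip
  Position 4 ('c'): freq=4, skip
  Position 5 ('d'): freq=2, skip
  Position 6 ('e'): freq=3, skip
  Position 7 ('b'): unique! => answer = 7

7


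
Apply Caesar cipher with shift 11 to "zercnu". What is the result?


Caesar cipher: shift "zercnu" by 11
  'z' (pos 25) + 11 = pos 10 = 'k'
  'e' (pos 4) + 11 = pos 15 = 'p'
  'r' (pos 17) + 11 = pos 2 = 'c'
  'c' (pos 2) + 11 = pos 13 = 'n'
  'n' (pos 13) + 11 = pos 24 = 'y'
  'u' (pos 20) + 11 = pos 5 = 'f'
Result: kpcnyf

kpcnyf


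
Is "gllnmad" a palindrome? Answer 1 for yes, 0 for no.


Input: gllnmad
Reversed: damnllg
  Compare pos 0 ('g') with pos 6 ('d'): MISMATCH
  Compare pos 1 ('l') with pos 5 ('a'): MISMATCH
  Compare pos 2 ('l') with pos 4 ('m'): MISMATCH
Result: not a palindrome

0


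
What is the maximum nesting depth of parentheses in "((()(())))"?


Input: "((()(())))"
Tracking depth:
  Position 0 '(': depth becomes 1
  Position 1 '(': depth becomes 2
  Position 2 '(': depth becomes 3
  Position 3 ')': depth becomes 2
  Position 4 '(': depth becomes 3
  Position 5 '(': depth becomes 4
  Position 6 ')': depth becomes 3
  Position 7 ')': depth becomes 2
  Position 8 ')': depth becomes 1
  Position 9 ')': depth becomes 0
Maximum depth reached: 4

4


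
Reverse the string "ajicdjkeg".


Input: ajicdjkeg
Reading characters right to left:
  Position 8: 'g'
  Position 7: 'e'
  Position 6: 'k'
  Position 5: 'j'
  Position 4: 'd'
  Position 3: 'c'
  Position 2: 'i'
  Position 1: 'j'
  Position 0: 'a'
Reversed: gekjdcija

gekjdcija


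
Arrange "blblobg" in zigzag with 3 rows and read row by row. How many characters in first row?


Zigzag "blblobg" into 3 rows:
Placing characters:
  'b' => row 0
  'l' => row 1
  'b' => row 2
  'l' => row 1
  'o' => row 0
  'b' => row 1
  'g' => row 2
Rows:
  Row 0: "bo"
  Row 1: "llb"
  Row 2: "bg"
First row length: 2

2


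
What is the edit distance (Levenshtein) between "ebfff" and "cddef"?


Computing edit distance: "ebfff" -> "cddef"
DP table:
           c    d    d    e    f
      0    1    2    3    4    5
  e   1    1    2    3    3    4
  b   2    2    2    3    4    4
  f   3    3    3    3    4    4
  f   4    4    4    4    4    4
  f   5    5    5    5    5    4
Edit distance = dp[5][5] = 4

4


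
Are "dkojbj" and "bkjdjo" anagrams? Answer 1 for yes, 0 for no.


Strings: "dkojbj", "bkjdjo"
Sorted first:  bdjjko
Sorted second: bdjjko
Sorted forms match => anagrams

1


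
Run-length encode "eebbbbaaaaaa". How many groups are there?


Input: eebbbbaaaaaa
Scanning for consecutive runs:
  Group 1: 'e' x 2 (positions 0-1)
  Group 2: 'b' x 4 (positions 2-5)
  Group 3: 'a' x 6 (positions 6-11)
Total groups: 3

3


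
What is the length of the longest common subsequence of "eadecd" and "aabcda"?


LCS of "eadecd" and "aabcda"
DP table:
           a    a    b    c    d    a
      0    0    0    0    0    0    0
  e   0    0    0    0    0    0    0
  a   0    1    1    1    1    1    1
  d   0    1    1    1    1    2    2
  e   0    1    1    1    1    2    2
  c   0    1    1    1    2    2    2
  d   0    1    1    1    2    3    3
LCS length = dp[6][6] = 3

3


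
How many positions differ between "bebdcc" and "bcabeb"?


Comparing "bebdcc" and "bcabeb" position by position:
  Position 0: 'b' vs 'b' => same
  Position 1: 'e' vs 'c' => DIFFER
  Position 2: 'b' vs 'a' => DIFFER
  Position 3: 'd' vs 'b' => DIFFER
  Position 4: 'c' vs 'e' => DIFFER
  Position 5: 'c' vs 'b' => DIFFER
Positions that differ: 5

5


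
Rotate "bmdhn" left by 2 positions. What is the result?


Input: "bmdhn", rotate left by 2
First 2 characters: "bm"
Remaining characters: "dhn"
Concatenate remaining + first: "dhn" + "bm" = "dhnbm"

dhnbm


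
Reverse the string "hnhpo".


Input: hnhpo
Reading characters right to left:
  Position 4: 'o'
  Position 3: 'p'
  Position 2: 'h'
  Position 1: 'n'
  Position 0: 'h'
Reversed: ophnh

ophnh


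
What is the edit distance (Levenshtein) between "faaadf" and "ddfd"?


Computing edit distance: "faaadf" -> "ddfd"
DP table:
           d    d    f    d
      0    1    2    3    4
  f   1    1    2    2    3
  a   2    2    2    3    3
  a   3    3    3    3    4
  a   4    4    4    4    4
  d   5    4    4    5    4
  f   6    5    5    4    5
Edit distance = dp[6][4] = 5

5


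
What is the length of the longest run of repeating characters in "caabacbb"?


Input: "caabacbb"
Scanning for longest run:
  Position 1 ('a'): new char, reset run to 1
  Position 2 ('a'): continues run of 'a', length=2
  Position 3 ('b'): new char, reset run to 1
  Position 4 ('a'): new char, reset run to 1
  Position 5 ('c'): new char, reset run to 1
  Position 6 ('b'): new char, reset run to 1
  Position 7 ('b'): continues run of 'b', length=2
Longest run: 'a' with length 2

2


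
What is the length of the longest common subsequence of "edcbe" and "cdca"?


LCS of "edcbe" and "cdca"
DP table:
           c    d    c    a
      0    0    0    0    0
  e   0    0    0    0    0
  d   0    0    1    1    1
  c   0    1    1    2    2
  b   0    1    1    2    2
  e   0    1    1    2    2
LCS length = dp[5][4] = 2

2


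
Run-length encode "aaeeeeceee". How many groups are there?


Input: aaeeeeceee
Scanning for consecutive runs:
  Group 1: 'a' x 2 (positions 0-1)
  Group 2: 'e' x 4 (positions 2-5)
  Group 3: 'c' x 1 (positions 6-6)
  Group 4: 'e' x 3 (positions 7-9)
Total groups: 4

4


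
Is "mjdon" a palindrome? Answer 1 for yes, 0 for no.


Input: mjdon
Reversed: nodjm
  Compare pos 0 ('m') with pos 4 ('n'): MISMATCH
  Compare pos 1 ('j') with pos 3 ('o'): MISMATCH
Result: not a palindrome

0


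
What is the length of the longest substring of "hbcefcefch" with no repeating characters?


Input: "hbcefcefch"
Sliding window (track last position of each char):
  Position 0 ('h'): window [0,0] length 1 -- new best
  Position 1 ('b'): window [0,1] length 2 -- new best
  Position 2 ('c'): window [0,2] length 3 -- new best
  Position 3 ('e'): window [0,3] length 4 -- new best
  Position 4 ('f'): window [0,4] length 5 -- new best
  Position 5 ('c'): repeat (last at 2), move window start to 3
  Position 5 ('c'): window [3,5] length 3
  Position 6 ('e'): repeat (last at 3), move window start to 4
  Position 6 ('e'): window [4,6] length 3
  Position 7 ('f'): repeat (last at 4), move window start to 5
  Position 7 ('f'): window [5,7] length 3
  Position 8 ('c'): repeat (last at 5), move window start to 6
  Position 8 ('c'): window [6,8] length 3
  Position 9 ('h'): window [6,9] length 4
Longest substring with no repeats: "hbcef" with length 5

5


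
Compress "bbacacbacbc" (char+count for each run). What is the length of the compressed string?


Input: bbacacbacbc
Runs:
  'b' x 2 => "b2"
  'a' x 1 => "a1"
  'c' x 1 => "c1"
  'a' x 1 => "a1"
  'c' x 1 => "c1"
  'b' x 1 => "b1"
  'a' x 1 => "a1"
  'c' x 1 => "c1"
  'b' x 1 => "b1"
  'c' x 1 => "c1"
Compressed: "b2a1c1a1c1b1a1c1b1c1"
Compressed length: 20

20


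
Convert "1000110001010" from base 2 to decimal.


Input: "1000110001010" in base 2
Positional expansion:
  Digit '1' (value 1) x 2^12 = 4096
  Digit '0' (value 0) x 2^11 = 0
  Digit '0' (value 0) x 2^10 = 0
  Digit '0' (value 0) x 2^9 = 0
  Digit '1' (value 1) x 2^8 = 256
  Digit '1' (value 1) x 2^7 = 128
  Digit '0' (value 0) x 2^6 = 0
  Digit '0' (value 0) x 2^5 = 0
  Digit '0' (value 0) x 2^4 = 0
  Digit '1' (value 1) x 2^3 = 8
  Digit '0' (value 0) x 2^2 = 0
  Digit '1' (value 1) x 2^1 = 2
  Digit '0' (value 0) x 2^0 = 0
Sum = 4490

4490


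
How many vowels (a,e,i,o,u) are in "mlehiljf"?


Input: mlehiljf
Checking each character:
  'm' at position 0: consonant
  'l' at position 1: consonant
  'e' at position 2: vowel (running total: 1)
  'h' at position 3: consonant
  'i' at position 4: vowel (running total: 2)
  'l' at position 5: consonant
  'j' at position 6: consonant
  'f' at position 7: consonant
Total vowels: 2

2


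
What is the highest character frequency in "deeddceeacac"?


Input: deeddceeacac
Character counts:
  'a': 2
  'c': 3
  'd': 3
  'e': 4
Maximum frequency: 4

4


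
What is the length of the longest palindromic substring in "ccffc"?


Input: "ccffc"
Checking substrings for palindromes:
  [1:5] "cffc" (len 4) => palindrome
  [0:2] "cc" (len 2) => palindrome
  [2:4] "ff" (len 2) => palindrome
Longest palindromic substring: "cffc" with length 4

4


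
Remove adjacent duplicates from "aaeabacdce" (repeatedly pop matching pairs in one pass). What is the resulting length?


Input: aaeabacdce
Stack-based adjacent duplicate removal:
  Read 'a': push. Stack: a
  Read 'a': matches stack top 'a' => pop. Stack: (empty)
  Read 'e': push. Stack: e
  Read 'a': push. Stack: ea
  Read 'b': push. Stack: eab
  Read 'a': push. Stack: eaba
  Read 'c': push. Stack: eabac
  Read 'd': push. Stack: eabacd
  Read 'c': push. Stack: eabacdc
  Read 'e': push. Stack: eabacdce
Final stack: "eabacdce" (length 8)

8


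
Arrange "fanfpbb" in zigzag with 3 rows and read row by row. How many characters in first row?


Zigzag "fanfpbb" into 3 rows:
Placing characters:
  'f' => row 0
  'a' => row 1
  'n' => row 2
  'f' => row 1
  'p' => row 0
  'b' => row 1
  'b' => row 2
Rows:
  Row 0: "fp"
  Row 1: "afb"
  Row 2: "nb"
First row length: 2

2


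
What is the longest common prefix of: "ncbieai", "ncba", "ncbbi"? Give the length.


Words: ncbieai, ncba, ncbbi
  Position 0: all 'n' => match
  Position 1: all 'c' => match
  Position 2: all 'b' => match
  Position 3: ('i', 'a', 'b') => mismatch, stop
LCP = "ncb" (length 3)

3


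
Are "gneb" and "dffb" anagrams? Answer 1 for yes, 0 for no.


Strings: "gneb", "dffb"
Sorted first:  begn
Sorted second: bdff
Differ at position 1: 'e' vs 'd' => not anagrams

0


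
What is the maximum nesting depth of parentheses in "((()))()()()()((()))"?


Input: "((()))()()()()((()))"
Tracking depth:
  Position 0 '(': depth becomes 1
  Position 1 '(': depth becomes 2
  Position 2 '(': depth becomes 3
  Position 3 ')': depth becomes 2
  Position 4 ')': depth becomes 1
  Position 5 ')': depth becomes 0
  Position 6 '(': depth becomes 1
  Position 7 ')': depth becomes 0
  Position 8 '(': depth becomes 1
  Position 9 ')': depth becomes 0
  Position 10 '(': depth becomes 1
  Position 11 ')': depth becomes 0
  Position 12 '(': depth becomes 1
  Position 13 ')': depth becomes 0
  Position 14 '(': depth becomes 1
  Position 15 '(': depth becomes 2
  Position 16 '(': depth becomes 3
  Position 17 ')': depth becomes 2
  Position 18 ')': depth becomes 1
  Position 19 ')': depth becomes 0
Maximum depth reached: 3

3


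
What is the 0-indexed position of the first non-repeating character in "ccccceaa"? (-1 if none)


Input: ccccceaa
Character frequencies:
  'a': 2
  'c': 5
  'e': 1
Scanning left to right for freq == 1:
  Position 0 ('c'): freq=5, skip
  Position 1 ('c'): freq=5, skip
  Position 2 ('c'): freq=5, skip
  Position 3 ('c'): freq=5, skip
  Position 4 ('c'): freq=5, skip
  Position 5 ('e'): unique! => answer = 5

5


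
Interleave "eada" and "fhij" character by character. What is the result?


Interleaving "eada" and "fhij":
  Position 0: 'e' from first, 'f' from second => "ef"
  Position 1: 'a' from first, 'h' from second => "ah"
  Position 2: 'd' from first, 'i' from second => "di"
  Position 3: 'a' from first, 'j' from second => "aj"
Result: efahdiaj

efahdiaj


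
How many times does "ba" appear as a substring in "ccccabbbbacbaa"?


Searching for "ba" in "ccccabbbbacbaa"
Scanning each position:
  Position 0: "cc" => no
  Position 1: "cc" => no
  Position 2: "cc" => no
  Position 3: "ca" => no
  Position 4: "ab" => no
  Position 5: "bb" => no
  Position 6: "bb" => no
  Position 7: "bb" => no
  Position 8: "ba" => MATCH
  Position 9: "ac" => no
  Position 10: "cb" => no
  Position 11: "ba" => MATCH
  Position 12: "aa" => no
Total occurrences: 2

2


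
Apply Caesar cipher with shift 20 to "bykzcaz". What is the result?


Caesar cipher: shift "bykzcaz" by 20
  'b' (pos 1) + 20 = pos 21 = 'v'
  'y' (pos 24) + 20 = pos 18 = 's'
  'k' (pos 10) + 20 = pos 4 = 'e'
  'z' (pos 25) + 20 = pos 19 = 't'
  'c' (pos 2) + 20 = pos 22 = 'w'
  'a' (pos 0) + 20 = pos 20 = 'u'
  'z' (pos 25) + 20 = pos 19 = 't'
Result: vsetwut

vsetwut


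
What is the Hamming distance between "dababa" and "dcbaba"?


Comparing "dababa" and "dcbaba" position by position:
  Position 0: 'd' vs 'd' => same
  Position 1: 'a' vs 'c' => differ
  Position 2: 'b' vs 'b' => same
  Position 3: 'a' vs 'a' => same
  Position 4: 'b' vs 'b' => same
  Position 5: 'a' vs 'a' => same
Total differences (Hamming distance): 1

1


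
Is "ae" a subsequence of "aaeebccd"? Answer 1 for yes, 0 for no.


Check if "ae" is a subsequence of "aaeebccd"
Greedy scan:
  Position 0 ('a'): matches sub[0] = 'a'
  Position 1 ('a'): no match needed
  Position 2 ('e'): matches sub[1] = 'e'
  Position 3 ('e'): no match needed
  Position 4 ('b'): no match needed
  Position 5 ('c'): no match needed
  Position 6 ('c'): no match needed
  Position 7 ('d'): no match needed
All 2 characters matched => is a subsequence

1


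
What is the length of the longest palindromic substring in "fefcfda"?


Input: "fefcfda"
Checking substrings for palindromes:
  [0:3] "fef" (len 3) => palindrome
  [2:5] "fcf" (len 3) => palindrome
Longest palindromic substring: "fef" with length 3

3


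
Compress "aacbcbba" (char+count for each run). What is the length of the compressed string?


Input: aacbcbba
Runs:
  'a' x 2 => "a2"
  'c' x 1 => "c1"
  'b' x 1 => "b1"
  'c' x 1 => "c1"
  'b' x 2 => "b2"
  'a' x 1 => "a1"
Compressed: "a2c1b1c1b2a1"
Compressed length: 12

12


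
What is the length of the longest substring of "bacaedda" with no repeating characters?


Input: "bacaedda"
Sliding window (track last position of each char):
  Position 0 ('b'): window [0,0] length 1 -- new best
  Position 1 ('a'): window [0,1] length 2 -- new best
  Position 2 ('c'): window [0,2] length 3 -- new best
  Position 3 ('a'): repeat (last at 1), move window start to 2
  Position 3 ('a'): window [2,3] length 2
  Position 4 ('e'): window [2,4] length 3
  Position 5 ('d'): window [2,5] length 4 -- new best
  Position 6 ('d'): repeat (last at 5), move window start to 6
  Position 6 ('d'): window [6,6] length 1
  Position 7 ('a'): window [6,7] length 2
Longest substring with no repeats: "caed" with length 4

4
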